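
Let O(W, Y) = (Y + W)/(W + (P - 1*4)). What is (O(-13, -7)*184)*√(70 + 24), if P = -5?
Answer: 1840*√94/11 ≈ 1621.8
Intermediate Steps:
O(W, Y) = (W + Y)/(-9 + W) (O(W, Y) = (Y + W)/(W + (-5 - 1*4)) = (W + Y)/(W + (-5 - 4)) = (W + Y)/(W - 9) = (W + Y)/(-9 + W))
(O(-13, -7)*184)*√(70 + 24) = (((-13 - 7)/(-9 - 13))*184)*√(70 + 24) = ((-20/(-22))*184)*√94 = (-1/22*(-20)*184)*√94 = ((10/11)*184)*√94 = 1840*√94/11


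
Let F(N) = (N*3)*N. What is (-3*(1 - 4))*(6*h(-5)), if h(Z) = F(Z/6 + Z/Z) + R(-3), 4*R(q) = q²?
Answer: 126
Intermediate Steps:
F(N) = 3*N² (F(N) = (3*N)*N = 3*N²)
R(q) = q²/4
h(Z) = 9/4 + 3*(1 + Z/6)² (h(Z) = 3*(Z/6 + Z/Z)² + (¼)*(-3)² = 3*(Z*(⅙) + 1)² + (¼)*9 = 3*(Z/6 + 1)² + 9/4 = 3*(1 + Z/6)² + 9/4 = 9/4 + 3*(1 + Z/6)²)
(-3*(1 - 4))*(6*h(-5)) = (-3*(1 - 4))*(6*(9/4 + (6 - 5)²/12)) = (-3*(-3))*(6*(9/4 + (1/12)*1²)) = 9*(6*(9/4 + (1/12)*1)) = 9*(6*(9/4 + 1/12)) = 9*(6*(7/3)) = 9*14 = 126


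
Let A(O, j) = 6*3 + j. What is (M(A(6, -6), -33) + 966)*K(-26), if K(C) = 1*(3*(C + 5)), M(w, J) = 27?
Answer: -62559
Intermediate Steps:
A(O, j) = 18 + j
K(C) = 15 + 3*C (K(C) = 1*(3*(5 + C)) = 1*(15 + 3*C) = 15 + 3*C)
(M(A(6, -6), -33) + 966)*K(-26) = (27 + 966)*(15 + 3*(-26)) = 993*(15 - 78) = 993*(-63) = -62559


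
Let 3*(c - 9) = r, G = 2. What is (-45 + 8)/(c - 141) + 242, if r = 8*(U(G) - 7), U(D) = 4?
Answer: 33917/140 ≈ 242.26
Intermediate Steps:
r = -24 (r = 8*(4 - 7) = 8*(-3) = -24)
c = 1 (c = 9 + (⅓)*(-24) = 9 - 8 = 1)
(-45 + 8)/(c - 141) + 242 = (-45 + 8)/(1 - 141) + 242 = -37/(-140) + 242 = -37*(-1/140) + 242 = 37/140 + 242 = 33917/140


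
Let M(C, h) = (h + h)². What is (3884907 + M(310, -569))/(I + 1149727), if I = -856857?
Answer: 5179951/292870 ≈ 17.687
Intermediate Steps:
M(C, h) = 4*h² (M(C, h) = (2*h)² = 4*h²)
(3884907 + M(310, -569))/(I + 1149727) = (3884907 + 4*(-569)²)/(-856857 + 1149727) = (3884907 + 4*323761)/292870 = (3884907 + 1295044)*(1/292870) = 5179951*(1/292870) = 5179951/292870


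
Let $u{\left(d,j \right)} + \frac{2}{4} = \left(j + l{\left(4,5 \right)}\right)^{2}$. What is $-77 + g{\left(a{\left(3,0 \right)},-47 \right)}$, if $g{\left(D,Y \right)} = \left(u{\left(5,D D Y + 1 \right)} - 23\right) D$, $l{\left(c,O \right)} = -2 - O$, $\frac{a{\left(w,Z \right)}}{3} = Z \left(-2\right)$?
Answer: $-77$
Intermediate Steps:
$a{\left(w,Z \right)} = - 6 Z$ ($a{\left(w,Z \right)} = 3 Z \left(-2\right) = 3 \left(- 2 Z\right) = - 6 Z$)
$u{\left(d,j \right)} = - \frac{1}{2} + \left(-7 + j\right)^{2}$ ($u{\left(d,j \right)} = - \frac{1}{2} + \left(j - 7\right)^{2} = - \frac{1}{2} + \left(-7 + j\right)^{2}$)
$g{\left(D,Y \right)} = D \left(- \frac{47}{2} + \left(-6 + Y D^{2}\right)^{2}\right)$ ($g{\left(D,Y \right)} = \left(\left(- \frac{1}{2} + \left(-7 + \left(D D Y + 1\right)\right)^{2}\right) - 23\right) D = \left(\left(- \frac{1}{2} + \left(-7 + \left(D^{2} Y + 1\right)\right)^{2}\right) - 23\right) D = \left(\left(- \frac{1}{2} + \left(-7 + \left(Y D^{2} + 1\right)\right)^{2}\right) - 23\right) D = \left(\left(- \frac{1}{2} + \left(-7 + \left(1 + Y D^{2}\right)\right)^{2}\right) - 23\right) D = \left(\left(- \frac{1}{2} + \left(-6 + Y D^{2}\right)^{2}\right) - 23\right) D = \left(- \frac{47}{2} + \left(-6 + Y D^{2}\right)^{2}\right) D = D \left(- \frac{47}{2} + \left(-6 + Y D^{2}\right)^{2}\right)$)
$-77 + g{\left(a{\left(3,0 \right)},-47 \right)} = -77 + \frac{\left(-6\right) 0 \left(-47 + 2 \left(-6 - 47 \left(\left(-6\right) 0\right)^{2}\right)^{2}\right)}{2} = -77 + \frac{1}{2} \cdot 0 \left(-47 + 2 \left(-6 - 47 \cdot 0^{2}\right)^{2}\right) = -77 + \frac{1}{2} \cdot 0 \left(-47 + 2 \left(-6 - 0\right)^{2}\right) = -77 + \frac{1}{2} \cdot 0 \left(-47 + 2 \left(-6 + 0\right)^{2}\right) = -77 + \frac{1}{2} \cdot 0 \left(-47 + 2 \left(-6\right)^{2}\right) = -77 + \frac{1}{2} \cdot 0 \left(-47 + 2 \cdot 36\right) = -77 + \frac{1}{2} \cdot 0 \left(-47 + 72\right) = -77 + \frac{1}{2} \cdot 0 \cdot 25 = -77 + 0 = -77$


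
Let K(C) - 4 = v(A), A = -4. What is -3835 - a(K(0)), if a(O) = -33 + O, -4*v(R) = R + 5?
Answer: -15223/4 ≈ -3805.8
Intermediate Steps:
v(R) = -5/4 - R/4 (v(R) = -(R + 5)/4 = -(5 + R)/4 = -5/4 - R/4)
K(C) = 15/4 (K(C) = 4 + (-5/4 - ¼*(-4)) = 4 + (-5/4 + 1) = 4 - ¼ = 15/4)
-3835 - a(K(0)) = -3835 - (-33 + 15/4) = -3835 - 1*(-117/4) = -3835 + 117/4 = -15223/4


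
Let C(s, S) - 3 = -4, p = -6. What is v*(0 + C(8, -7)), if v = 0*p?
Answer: 0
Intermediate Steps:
C(s, S) = -1 (C(s, S) = 3 - 4 = -1)
v = 0 (v = 0*(-6) = 0)
v*(0 + C(8, -7)) = 0*(0 - 1) = 0*(-1) = 0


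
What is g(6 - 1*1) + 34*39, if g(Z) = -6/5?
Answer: 6624/5 ≈ 1324.8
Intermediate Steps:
g(Z) = -6/5 (g(Z) = -6*1/5 = -6/5)
g(6 - 1*1) + 34*39 = -6/5 + 34*39 = -6/5 + 1326 = 6624/5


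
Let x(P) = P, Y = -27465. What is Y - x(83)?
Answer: -27548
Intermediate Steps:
Y - x(83) = -27465 - 1*83 = -27465 - 83 = -27548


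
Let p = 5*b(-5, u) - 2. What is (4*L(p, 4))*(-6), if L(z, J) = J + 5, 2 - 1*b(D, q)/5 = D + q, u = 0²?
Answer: -216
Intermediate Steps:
u = 0
b(D, q) = 10 - 5*D - 5*q (b(D, q) = 10 - 5*(D + q) = 10 + (-5*D - 5*q) = 10 - 5*D - 5*q)
p = 173 (p = 5*(10 - 5*(-5) - 5*0) - 2 = 5*(10 + 25 + 0) - 2 = 5*35 - 2 = 175 - 2 = 173)
L(z, J) = 5 + J
(4*L(p, 4))*(-6) = (4*(5 + 4))*(-6) = (4*9)*(-6) = 36*(-6) = -216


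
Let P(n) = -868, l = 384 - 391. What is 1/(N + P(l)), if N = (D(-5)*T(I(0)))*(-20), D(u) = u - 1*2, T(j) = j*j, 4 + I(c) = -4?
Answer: 1/8092 ≈ 0.00012358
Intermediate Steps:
I(c) = -8 (I(c) = -4 - 4 = -8)
T(j) = j**2
l = -7
D(u) = -2 + u (D(u) = u - 2 = -2 + u)
N = 8960 (N = ((-2 - 5)*(-8)**2)*(-20) = -7*64*(-20) = -448*(-20) = 8960)
1/(N + P(l)) = 1/(8960 - 868) = 1/8092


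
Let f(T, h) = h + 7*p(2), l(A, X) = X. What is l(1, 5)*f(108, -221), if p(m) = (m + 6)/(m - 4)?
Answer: -1245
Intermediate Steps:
p(m) = (6 + m)/(-4 + m)
f(T, h) = -28 + h (f(T, h) = h + 7*((6 + 2)/(-4 + 2)) = h + 7*(8/(-2)) = h + 7*(-1/2*8) = h + 7*(-4) = h - 28 = -28 + h)
l(1, 5)*f(108, -221) = 5*(-28 - 221) = 5*(-249) = -1245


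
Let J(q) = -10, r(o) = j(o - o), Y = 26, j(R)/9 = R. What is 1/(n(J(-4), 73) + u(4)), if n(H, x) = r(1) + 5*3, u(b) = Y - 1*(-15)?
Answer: 1/56 ≈ 0.017857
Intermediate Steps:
j(R) = 9*R
r(o) = 0 (r(o) = 9*(o - o) = 9*0 = 0)
u(b) = 41 (u(b) = 26 - 1*(-15) = 26 + 15 = 41)
n(H, x) = 15 (n(H, x) = 0 + 5*3 = 0 + 15 = 15)
1/(n(J(-4), 73) + u(4)) = 1/(15 + 41) = 1/56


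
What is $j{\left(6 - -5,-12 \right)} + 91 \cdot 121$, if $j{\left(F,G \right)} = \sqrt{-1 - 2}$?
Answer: $11011 + i \sqrt{3} \approx 11011.0 + 1.732 i$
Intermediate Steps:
$j{\left(F,G \right)} = i \sqrt{3}$ ($j{\left(F,G \right)} = \sqrt{-3} = i \sqrt{3}$)
$j{\left(6 - -5,-12 \right)} + 91 \cdot 121 = i \sqrt{3} + 91 \cdot 121 = i \sqrt{3} + 11011 = 11011 + i \sqrt{3}$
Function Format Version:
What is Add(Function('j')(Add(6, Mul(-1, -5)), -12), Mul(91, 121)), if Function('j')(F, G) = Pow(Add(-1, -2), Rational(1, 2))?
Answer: Add(11011, Mul(I, Pow(3, Rational(1, 2)))) ≈ Add(11011., Mul(1.7320, I))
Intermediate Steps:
Function('j')(F, G) = Mul(I, Pow(3, Rational(1, 2))) (Function('j')(F, G) = Pow(-3, Rational(1, 2)) = Mul(I, Pow(3, Rational(1, 2))))
Add(Function('j')(Add(6, Mul(-1, -5)), -12), Mul(91, 121)) = Add(Mul(I, Pow(3, Rational(1, 2))), Mul(91, 121)) = Add(Mul(I, Pow(3, Rational(1, 2))), 11011) = Add(11011, Mul(I, Pow(3, Rational(1, 2))))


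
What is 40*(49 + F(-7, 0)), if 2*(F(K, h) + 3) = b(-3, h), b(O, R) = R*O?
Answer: 1840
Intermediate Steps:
b(O, R) = O*R
F(K, h) = -3 - 3*h/2 (F(K, h) = -3 + (-3*h)/2 = -3 - 3*h/2)
40*(49 + F(-7, 0)) = 40*(49 + (-3 - 3/2*0)) = 40*(49 + (-3 + 0)) = 40*(49 - 3) = 40*46 = 1840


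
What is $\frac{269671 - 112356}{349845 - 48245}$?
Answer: $\frac{31463}{60320} \approx 0.5216$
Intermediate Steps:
$\frac{269671 - 112356}{349845 - 48245} = \frac{269671 - 112356}{301600} = 157315 \cdot \frac{1}{301600} = \frac{31463}{60320}$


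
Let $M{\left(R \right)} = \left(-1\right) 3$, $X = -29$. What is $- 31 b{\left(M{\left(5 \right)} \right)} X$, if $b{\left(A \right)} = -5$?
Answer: $-4495$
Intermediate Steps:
$M{\left(R \right)} = -3$
$- 31 b{\left(M{\left(5 \right)} \right)} X = \left(-31\right) \left(-5\right) \left(-29\right) = 155 \left(-29\right) = -4495$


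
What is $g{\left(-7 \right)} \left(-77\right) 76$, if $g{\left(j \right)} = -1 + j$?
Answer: $46816$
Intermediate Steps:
$g{\left(-7 \right)} \left(-77\right) 76 = \left(-1 - 7\right) \left(-77\right) 76 = \left(-8\right) \left(-77\right) 76 = 616 \cdot 76 = 46816$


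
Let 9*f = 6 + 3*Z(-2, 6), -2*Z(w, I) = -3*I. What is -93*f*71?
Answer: -24211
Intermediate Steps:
Z(w, I) = 3*I/2 (Z(w, I) = -(-3)*I/2 = 3*I/2)
f = 11/3 (f = (6 + 3*((3/2)*6))/9 = (6 + 3*9)/9 = (6 + 27)/9 = (⅑)*33 = 11/3 ≈ 3.6667)
-93*f*71 = -93*11/3*71 = -341*71 = -24211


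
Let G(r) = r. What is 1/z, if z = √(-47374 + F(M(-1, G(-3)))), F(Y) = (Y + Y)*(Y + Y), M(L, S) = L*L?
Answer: -I*√47370/47370 ≈ -0.0045946*I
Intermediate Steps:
M(L, S) = L²
F(Y) = 4*Y² (F(Y) = (2*Y)*(2*Y) = 4*Y²)
z = I*√47370 (z = √(-47374 + 4*((-1)²)²) = √(-47374 + 4*1²) = √(-47374 + 4*1) = √(-47374 + 4) = √(-47370) = I*√47370 ≈ 217.65*I)
1/z = 1/(I*√47370) = -I*√47370/47370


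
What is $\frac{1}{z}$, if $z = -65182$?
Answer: $- \frac{1}{65182} \approx -1.5342 \cdot 10^{-5}$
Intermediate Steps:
$\frac{1}{z} = \frac{1}{-65182} = - \frac{1}{65182}$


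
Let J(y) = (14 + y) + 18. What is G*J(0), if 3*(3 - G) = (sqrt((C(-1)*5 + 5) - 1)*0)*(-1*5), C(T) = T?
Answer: 96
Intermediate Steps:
G = 3 (G = 3 - sqrt((-1*5 + 5) - 1)*0*(-1*5)/3 = 3 - sqrt((-5 + 5) - 1)*0*(-5)/3 = 3 - sqrt(0 - 1)*0*(-5)/3 = 3 - sqrt(-1)*0*(-5)/3 = 3 - I*0*(-5)/3 = 3 - 0*(-5) = 3 - 1/3*0 = 3 + 0 = 3)
J(y) = 32 + y
G*J(0) = 3*(32 + 0) = 3*32 = 96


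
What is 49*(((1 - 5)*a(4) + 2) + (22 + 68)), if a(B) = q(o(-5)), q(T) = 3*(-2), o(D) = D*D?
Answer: 5684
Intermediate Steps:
o(D) = D**2
q(T) = -6
a(B) = -6
49*(((1 - 5)*a(4) + 2) + (22 + 68)) = 49*(((1 - 5)*(-6) + 2) + (22 + 68)) = 49*((-4*(-6) + 2) + 90) = 49*((24 + 2) + 90) = 49*(26 + 90) = 49*116 = 5684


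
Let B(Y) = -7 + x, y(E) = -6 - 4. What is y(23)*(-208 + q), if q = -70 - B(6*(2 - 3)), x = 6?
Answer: 2770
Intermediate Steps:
y(E) = -10
B(Y) = -1 (B(Y) = -7 + 6 = -1)
q = -69 (q = -70 - 1*(-1) = -70 + 1 = -69)
y(23)*(-208 + q) = -10*(-208 - 69) = -10*(-277) = 2770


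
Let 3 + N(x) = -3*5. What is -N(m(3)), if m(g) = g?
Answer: 18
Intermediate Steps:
N(x) = -18 (N(x) = -3 - 3*5 = -3 - 15 = -18)
-N(m(3)) = -1*(-18) = 18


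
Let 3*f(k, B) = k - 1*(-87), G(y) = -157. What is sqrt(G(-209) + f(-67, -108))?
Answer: I*sqrt(1353)/3 ≈ 12.261*I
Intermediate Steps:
f(k, B) = 29 + k/3 (f(k, B) = (k - 1*(-87))/3 = (k + 87)/3 = (87 + k)/3 = 29 + k/3)
sqrt(G(-209) + f(-67, -108)) = sqrt(-157 + (29 + (1/3)*(-67))) = sqrt(-157 + (29 - 67/3)) = sqrt(-157 + 20/3) = sqrt(-451/3) = I*sqrt(1353)/3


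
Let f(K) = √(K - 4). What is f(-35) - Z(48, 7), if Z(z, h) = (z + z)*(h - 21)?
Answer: 1344 + I*√39 ≈ 1344.0 + 6.245*I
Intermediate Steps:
f(K) = √(-4 + K)
Z(z, h) = 2*z*(-21 + h) (Z(z, h) = (2*z)*(-21 + h) = 2*z*(-21 + h))
f(-35) - Z(48, 7) = √(-4 - 35) - 2*48*(-21 + 7) = √(-39) - 2*48*(-14) = I*√39 - 1*(-1344) = I*√39 + 1344 = 1344 + I*√39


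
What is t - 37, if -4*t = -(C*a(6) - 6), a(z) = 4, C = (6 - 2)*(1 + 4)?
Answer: -37/2 ≈ -18.500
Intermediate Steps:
C = 20 (C = 4*5 = 20)
t = 37/2 (t = -(-1)*(20*4 - 6)/4 = -(-1)*(80 - 6)/4 = -(-1)*74/4 = -¼*(-74) = 37/2 ≈ 18.500)
t - 37 = 37/2 - 37 = -37/2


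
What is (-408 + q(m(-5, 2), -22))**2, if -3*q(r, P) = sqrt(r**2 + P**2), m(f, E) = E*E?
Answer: 1498676/9 + 2720*sqrt(5) ≈ 1.7260e+5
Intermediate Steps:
m(f, E) = E**2
q(r, P) = -sqrt(P**2 + r**2)/3 (q(r, P) = -sqrt(r**2 + P**2)/3 = -sqrt(P**2 + r**2)/3)
(-408 + q(m(-5, 2), -22))**2 = (-408 - sqrt((-22)**2 + (2**2)**2)/3)**2 = (-408 - sqrt(484 + 4**2)/3)**2 = (-408 - sqrt(484 + 16)/3)**2 = (-408 - 10*sqrt(5)/3)**2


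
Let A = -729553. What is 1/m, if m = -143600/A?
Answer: 729553/143600 ≈ 5.0805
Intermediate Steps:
m = 143600/729553 (m = -143600/(-729553) = -143600*(-1/729553) = 143600/729553 ≈ 0.19683)
1/m = 1/(143600/729553) = 729553/143600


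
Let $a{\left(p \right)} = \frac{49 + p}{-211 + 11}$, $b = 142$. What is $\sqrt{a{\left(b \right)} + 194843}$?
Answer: $\frac{\sqrt{77936818}}{20} \approx 441.41$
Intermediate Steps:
$a{\left(p \right)} = - \frac{49}{200} - \frac{p}{200}$ ($a{\left(p \right)} = \frac{49 + p}{-200} = \left(49 + p\right) \left(- \frac{1}{200}\right) = - \frac{49}{200} - \frac{p}{200}$)
$\sqrt{a{\left(b \right)} + 194843} = \sqrt{\left(- \frac{49}{200} - \frac{71}{100}\right) + 194843} = \sqrt{- \frac{191}{200} + 194843} = \sqrt{\frac{38968409}{200}} = \frac{\sqrt{77936818}}{20}$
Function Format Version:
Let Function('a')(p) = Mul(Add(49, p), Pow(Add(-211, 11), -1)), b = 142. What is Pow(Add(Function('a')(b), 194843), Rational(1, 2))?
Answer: Mul(Rational(1, 20), Pow(77936818, Rational(1, 2))) ≈ 441.41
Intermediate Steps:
Function('a')(p) = Add(Rational(-49, 200), Mul(Rational(-1, 200), p)) (Function('a')(p) = Mul(Add(49, p), Pow(-200, -1)) = Mul(Add(49, p), Rational(-1, 200)) = Add(Rational(-49, 200), Mul(Rational(-1, 200), p)))
Pow(Add(Function('a')(b), 194843), Rational(1, 2)) = Pow(Add(Add(Rational(-49, 200), Mul(Rational(-1, 200), 142)), 194843), Rational(1, 2)) = Pow(Add(Add(Rational(-49, 200), Rational(-71, 100)), 194843), Rational(1, 2)) = Pow(Add(Rational(-191, 200), 194843), Rational(1, 2)) = Pow(Rational(38968409, 200), Rational(1, 2)) = Mul(Rational(1, 20), Pow(77936818, Rational(1, 2)))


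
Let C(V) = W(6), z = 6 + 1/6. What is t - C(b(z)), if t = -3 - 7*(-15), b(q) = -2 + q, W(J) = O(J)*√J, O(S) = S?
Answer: 102 - 6*√6 ≈ 87.303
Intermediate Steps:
W(J) = J^(3/2) (W(J) = J*√J = J^(3/2))
z = 37/6 (z = 6 + ⅙ = 37/6 ≈ 6.1667)
C(V) = 6*√6 (C(V) = 6^(3/2) = 6*√6)
t = 102 (t = -3 + 105 = 102)
t - C(b(z)) = 102 - 6*√6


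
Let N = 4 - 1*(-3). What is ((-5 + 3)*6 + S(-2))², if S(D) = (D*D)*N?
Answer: 256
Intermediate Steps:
N = 7 (N = 4 + 3 = 7)
S(D) = 7*D² (S(D) = (D*D)*7 = D²*7 = 7*D²)
((-5 + 3)*6 + S(-2))² = ((-5 + 3)*6 + 7*(-2)²)² = (-2*6 + 7*4)² = (-12 + 28)² = 16² = 256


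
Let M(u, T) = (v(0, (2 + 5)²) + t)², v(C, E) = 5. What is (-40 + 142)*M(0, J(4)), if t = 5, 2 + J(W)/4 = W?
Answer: 10200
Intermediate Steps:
J(W) = -8 + 4*W
M(u, T) = 100 (M(u, T) = (5 + 5)² = 10² = 100)
(-40 + 142)*M(0, J(4)) = (-40 + 142)*100 = 102*100 = 10200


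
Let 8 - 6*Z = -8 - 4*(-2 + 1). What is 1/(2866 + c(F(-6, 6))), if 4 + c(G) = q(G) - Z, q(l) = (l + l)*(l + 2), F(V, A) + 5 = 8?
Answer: 1/2890 ≈ 0.00034602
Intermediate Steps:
F(V, A) = 3 (F(V, A) = -5 + 8 = 3)
Z = 2 (Z = 4/3 - (-8 - 4*(-2 + 1))/6 = 4/3 - (-8 - 4*(-1))/6 = 4/3 - (-8 + 4)/6 = 4/3 - 1/6*(-4) = 4/3 + 2/3 = 2)
q(l) = 2*l*(2 + l) (q(l) = (2*l)*(2 + l) = 2*l*(2 + l))
c(G) = -6 + 2*G*(2 + G) (c(G) = -4 + (2*G*(2 + G) - 1*2) = -4 + (2*G*(2 + G) - 2) = -4 + (-2 + 2*G*(2 + G)) = -6 + 2*G*(2 + G))
1/(2866 + c(F(-6, 6))) = 1/(2866 + (-6 + 2*3*(2 + 3))) = 1/(2866 + (-6 + 2*3*5)) = 1/(2866 + (-6 + 30)) = 1/(2866 + 24) = 1/2890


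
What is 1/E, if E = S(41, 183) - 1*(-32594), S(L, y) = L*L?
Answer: 1/34275 ≈ 2.9176e-5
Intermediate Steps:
S(L, y) = L²
E = 34275 (E = 41² - 1*(-32594) = 1681 + 32594 = 34275)
1/E = 1/34275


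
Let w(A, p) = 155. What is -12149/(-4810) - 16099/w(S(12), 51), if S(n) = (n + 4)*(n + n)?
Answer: -15110619/149110 ≈ -101.34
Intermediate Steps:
S(n) = 2*n*(4 + n) (S(n) = (4 + n)*(2*n) = 2*n*(4 + n))
-12149/(-4810) - 16099/w(S(12), 51) = -12149/(-4810) - 16099/155 = -12149*(-1/4810) - 16099*1/155 = 12149/4810 - 16099/155 = -15110619/149110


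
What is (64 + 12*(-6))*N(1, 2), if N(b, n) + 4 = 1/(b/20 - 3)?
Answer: 2048/59 ≈ 34.712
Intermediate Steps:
N(b, n) = -4 + 1/(-3 + b/20) (N(b, n) = -4 + 1/(b/20 - 3) = -4 + 1/(-3 + b/20))
(64 + 12*(-6))*N(1, 2) = (64 + 12*(-6))*(4*(65 - 1*1)/(-60 + 1)) = (64 - 72)*(4*(65 - 1)/(-59)) = -32*(-1)*64/59 = -8*(-256/59) = 2048/59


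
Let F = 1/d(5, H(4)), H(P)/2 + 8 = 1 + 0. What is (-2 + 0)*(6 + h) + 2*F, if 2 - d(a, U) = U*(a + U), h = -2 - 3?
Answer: -125/62 ≈ -2.0161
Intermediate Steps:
h = -5
H(P) = -14 (H(P) = -16 + 2*(1 + 0) = -16 + 2*1 = -16 + 2 = -14)
d(a, U) = 2 - U*(U + a) (d(a, U) = 2 - U*(a + U) = 2 - U*(U + a))
F = -1/124 (F = 1/(2 - 1*(-14)**2 - 1*(-14)*5) = 1/(2 - 1*196 + 70) = 1/(2 - 196 + 70) = 1/(-124) = -1/124 ≈ -0.0080645)
(-2 + 0)*(6 + h) + 2*F = (-2 + 0)*(6 - 5) + 2*(-1/124) = -2*1 - 1/62 = -2 - 1/62 = -125/62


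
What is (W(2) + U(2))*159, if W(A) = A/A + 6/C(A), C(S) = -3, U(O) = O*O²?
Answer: 1113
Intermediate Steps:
U(O) = O³
W(A) = -1 (W(A) = A/A + 6/(-3) = 1 + 6*(-⅓) = 1 - 2 = -1)
(W(2) + U(2))*159 = (-1 + 2³)*159 = (-1 + 8)*159 = 7*159 = 1113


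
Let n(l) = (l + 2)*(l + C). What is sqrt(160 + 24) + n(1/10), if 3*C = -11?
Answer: -749/100 + 2*sqrt(46) ≈ 6.0747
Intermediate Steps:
C = -11/3 (C = (1/3)*(-11) = -11/3 ≈ -3.6667)
n(l) = (2 + l)*(-11/3 + l) (n(l) = (l + 2)*(l - 11/3) = (2 + l)*(-11/3 + l))
sqrt(160 + 24) + n(1/10) = sqrt(160 + 24) + (-22/3 + (1/10)**2 - 5/3/10) = sqrt(184) + (-22/3 + (1/10)**2 - 5/3*1/10) = 2*sqrt(46) + (-22/3 + 1/100 - 1/6) = 2*sqrt(46) - 749/100 = -749/100 + 2*sqrt(46)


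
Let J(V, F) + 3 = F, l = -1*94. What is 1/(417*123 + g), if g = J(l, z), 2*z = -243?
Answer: 2/102333 ≈ 1.9544e-5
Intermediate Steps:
z = -243/2 (z = (½)*(-243) = -243/2 ≈ -121.50)
l = -94
J(V, F) = -3 + F
g = -249/2 (g = -3 - 243/2 = -249/2 ≈ -124.50)
1/(417*123 + g) = 1/(417*123 - 249/2) = 1/(51291 - 249/2) = 1/(102333/2) = 2/102333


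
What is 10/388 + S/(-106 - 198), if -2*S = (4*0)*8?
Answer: 5/194 ≈ 0.025773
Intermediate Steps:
S = 0 (S = -4*0*8/2 = -0*8 = -½*0 = 0)
10/388 + S/(-106 - 198) = 10/388 + 0/(-106 - 198) = 10*(1/388) + 0/(-304) = 5/194 + 0*(-1/304) = 5/194 + 0 = 5/194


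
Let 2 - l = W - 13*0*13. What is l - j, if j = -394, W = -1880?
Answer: 2276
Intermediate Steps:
l = 1882 (l = 2 - (-1880 - 13*0*13) = 2 - (-1880 + 0*13) = 2 - (-1880 + 0) = 2 - 1*(-1880) = 2 + 1880 = 1882)
l - j = 1882 - 1*(-394) = 1882 + 394 = 2276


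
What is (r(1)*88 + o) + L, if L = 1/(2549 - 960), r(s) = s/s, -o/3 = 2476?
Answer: -11663259/1589 ≈ -7340.0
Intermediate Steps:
o = -7428 (o = -3*2476 = -7428)
r(s) = 1
L = 1/1589 ≈ 0.00062933
(r(1)*88 + o) + L = (1*88 - 7428) + 1/1589 = (88 - 7428) + 1/1589 = -7340 + 1/1589 = -11663259/1589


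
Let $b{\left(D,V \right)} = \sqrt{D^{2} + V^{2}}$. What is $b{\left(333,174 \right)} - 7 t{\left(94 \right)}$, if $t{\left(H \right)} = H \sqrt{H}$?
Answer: $- 658 \sqrt{94} + 3 \sqrt{15685} \approx -6003.8$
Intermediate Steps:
$t{\left(H \right)} = H^{\frac{3}{2}}$
$b{\left(333,174 \right)} - 7 t{\left(94 \right)} = \sqrt{333^{2} + 174^{2}} - 7 \cdot 94^{\frac{3}{2}} = \sqrt{110889 + 30276} - 7 \cdot 94 \sqrt{94} = \sqrt{141165} - 658 \sqrt{94} = 3 \sqrt{15685} - 658 \sqrt{94} = - 658 \sqrt{94} + 3 \sqrt{15685}$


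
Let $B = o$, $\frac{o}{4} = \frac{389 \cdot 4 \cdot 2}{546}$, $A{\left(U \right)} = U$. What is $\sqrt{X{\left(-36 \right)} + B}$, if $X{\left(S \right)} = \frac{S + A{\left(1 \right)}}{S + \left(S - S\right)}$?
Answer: $\frac{\sqrt{7086443}}{546} \approx 4.8755$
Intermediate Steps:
$o = \frac{6224}{273}$ ($o = 4 \frac{389 \cdot 4 \cdot 2}{546} = 4 \cdot 389 \cdot 8 \cdot \frac{1}{546} = 4 \cdot 3112 \cdot \frac{1}{546} = 4 \cdot \frac{1556}{273} = \frac{6224}{273} \approx 22.799$)
$X{\left(S \right)} = \frac{1 + S}{S}$ ($X{\left(S \right)} = \frac{S + 1}{S + \left(S - S\right)} = \frac{1 + S}{S + 0} = \frac{1 + S}{S}$)
$B = \frac{6224}{273} \approx 22.799$
$\sqrt{X{\left(-36 \right)} + B} = \sqrt{\frac{1 - 36}{-36} + \frac{6224}{273}} = \sqrt{\left(- \frac{1}{36}\right) \left(-35\right) + \frac{6224}{273}} = \sqrt{\frac{35}{36} + \frac{6224}{273}} = \sqrt{\frac{77873}{3276}} = \frac{\sqrt{7086443}}{546}$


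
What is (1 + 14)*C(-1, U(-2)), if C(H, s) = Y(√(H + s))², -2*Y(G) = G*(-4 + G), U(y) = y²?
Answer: 855/4 - 90*√3 ≈ 57.865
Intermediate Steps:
Y(G) = -G*(-4 + G)/2
C(H, s) = (4 - √(H + s))²*(H + s)/4 (C(H, s) = (√(H + s)*(4 - √(H + s))/2)² = (4 - √(H + s))²*(H + s)/4)
(1 + 14)*C(-1, U(-2)) = (1 + 14)*((-4 + √(-1 + (-2)²))²*(-1 + (-2)²)/4) = 15*((-4 + √(-1 + 4))²*(-1 + 4)/4) = 15*((¼)*(-4 + √3)²*3) = 15*(3*(-4 + √3)²/4) = 45*(-4 + √3)²/4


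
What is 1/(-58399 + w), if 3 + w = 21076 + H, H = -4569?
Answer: -1/41895 ≈ -2.3869e-5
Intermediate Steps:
w = 16504 (w = -3 + (21076 - 4569) = -3 + 16507 = 16504)
1/(-58399 + w) = 1/(-58399 + 16504) = 1/(-41895) = -1/41895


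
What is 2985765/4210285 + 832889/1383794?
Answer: 1527676751155/1165233424258 ≈ 1.3110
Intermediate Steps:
2985765/4210285 + 832889/1383794 = 2985765*(1/4210285) + 832889*(1/1383794) = 597153/842057 + 832889/1383794 = 1527676751155/1165233424258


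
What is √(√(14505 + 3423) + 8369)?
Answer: √(8369 + 6*√498) ≈ 92.211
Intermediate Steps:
√(√(14505 + 3423) + 8369) = √(√17928 + 8369) = √(6*√498 + 8369) = √(8369 + 6*√498)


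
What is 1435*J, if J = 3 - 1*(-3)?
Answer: 8610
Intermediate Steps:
J = 6 (J = 3 + 3 = 6)
1435*J = 1435*6 = 8610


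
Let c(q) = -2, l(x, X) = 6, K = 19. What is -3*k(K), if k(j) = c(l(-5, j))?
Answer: 6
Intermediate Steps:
k(j) = -2
-3*k(K) = -3*(-2) = 6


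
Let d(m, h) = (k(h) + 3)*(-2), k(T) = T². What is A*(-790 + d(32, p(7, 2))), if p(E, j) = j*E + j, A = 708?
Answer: -926064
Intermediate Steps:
p(E, j) = j + E*j (p(E, j) = E*j + j = j + E*j)
d(m, h) = -6 - 2*h² (d(m, h) = (h² + 3)*(-2) = (3 + h²)*(-2) = -6 - 2*h²)
A*(-790 + d(32, p(7, 2))) = 708*(-790 + (-6 - 2*4*(1 + 7)²)) = 708*(-790 + (-6 - 2*(2*8)²)) = 708*(-790 + (-6 - 2*16²)) = 708*(-790 + (-6 - 2*256)) = 708*(-790 + (-6 - 512)) = 708*(-790 - 518) = 708*(-1308) = -926064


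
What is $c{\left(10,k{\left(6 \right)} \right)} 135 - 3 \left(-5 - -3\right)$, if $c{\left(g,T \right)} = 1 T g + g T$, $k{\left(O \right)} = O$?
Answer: $16206$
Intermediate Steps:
$c{\left(g,T \right)} = 2 T g$ ($c{\left(g,T \right)} = T g + T g = 2 T g$)
$c{\left(10,k{\left(6 \right)} \right)} 135 - 3 \left(-5 - -3\right) = 2 \cdot 6 \cdot 10 \cdot 135 - 3 \left(-5 - -3\right) = 120 \cdot 135 - 3 \left(-5 + 3\right) = 16200 - -6 = 16200 + 6 = 16206$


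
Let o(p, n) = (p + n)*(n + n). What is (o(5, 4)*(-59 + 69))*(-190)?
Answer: -136800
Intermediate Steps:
o(p, n) = 2*n*(n + p) (o(p, n) = (n + p)*(2*n) = 2*n*(n + p))
(o(5, 4)*(-59 + 69))*(-190) = ((2*4*(4 + 5))*(-59 + 69))*(-190) = ((2*4*9)*10)*(-190) = (72*10)*(-190) = 720*(-190) = -136800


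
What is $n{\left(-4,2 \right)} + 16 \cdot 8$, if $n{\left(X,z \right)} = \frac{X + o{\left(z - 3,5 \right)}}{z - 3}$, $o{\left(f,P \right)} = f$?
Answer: $133$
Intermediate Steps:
$n{\left(X,z \right)} = \frac{-3 + X + z}{-3 + z}$ ($n{\left(X,z \right)} = \frac{X + \left(z - 3\right)}{z - 3} = \frac{X + \left(-3 + z\right)}{-3 + z} = \frac{-3 + X + z}{-3 + z}$)
$n{\left(-4,2 \right)} + 16 \cdot 8 = \frac{-3 - 4 + 2}{-3 + 2} + 16 \cdot 8 = \frac{1}{-1} \left(-5\right) + 128 = \left(-1\right) \left(-5\right) + 128 = 5 + 128 = 133$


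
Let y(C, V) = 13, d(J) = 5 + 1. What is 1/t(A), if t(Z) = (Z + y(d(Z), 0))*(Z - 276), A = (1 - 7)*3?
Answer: 1/1470 ≈ 0.00068027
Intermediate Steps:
d(J) = 6
A = -18 (A = -6*3 = -18)
t(Z) = (-276 + Z)*(13 + Z) (t(Z) = (Z + 13)*(Z - 276) = (13 + Z)*(-276 + Z) = (-276 + Z)*(13 + Z))
1/t(A) = 1/(-3588 + (-18)**2 - 263*(-18)) = 1/(-3588 + 324 + 4734) = 1/1470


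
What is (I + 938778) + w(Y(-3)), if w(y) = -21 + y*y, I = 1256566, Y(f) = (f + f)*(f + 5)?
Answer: 2195467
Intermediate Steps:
Y(f) = 2*f*(5 + f) (Y(f) = (2*f)*(5 + f) = 2*f*(5 + f))
w(y) = -21 + y²
(I + 938778) + w(Y(-3)) = (1256566 + 938778) + (-21 + (2*(-3)*(5 - 3))²) = 2195344 + (-21 + (2*(-3)*2)²) = 2195344 + (-21 + (-12)²) = 2195344 + (-21 + 144) = 2195344 + 123 = 2195467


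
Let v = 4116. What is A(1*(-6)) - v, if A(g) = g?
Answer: -4122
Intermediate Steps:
A(1*(-6)) - v = 1*(-6) - 1*4116 = -6 - 4116 = -4122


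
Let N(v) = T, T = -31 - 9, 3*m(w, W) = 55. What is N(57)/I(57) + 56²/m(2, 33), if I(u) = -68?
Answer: 160486/935 ≈ 171.64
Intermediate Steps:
m(w, W) = 55/3 (m(w, W) = (⅓)*55 = 55/3)
T = -40
N(v) = -40
N(57)/I(57) + 56²/m(2, 33) = -40/(-68) + 56²/(55/3) = -40*(-1/68) + 3136*(3/55) = 10/17 + 9408/55 = 160486/935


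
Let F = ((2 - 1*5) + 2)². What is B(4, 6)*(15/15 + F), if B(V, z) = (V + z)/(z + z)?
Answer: 5/3 ≈ 1.6667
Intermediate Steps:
F = 1 (F = ((2 - 5) + 2)² = (-3 + 2)² = (-1)² = 1)
B(V, z) = (V + z)/(2*z) (B(V, z) = (V + z)/((2*z)) = (V + z)*(1/(2*z)) = (V + z)/(2*z))
B(4, 6)*(15/15 + F) = ((½)*(4 + 6)/6)*(15/15 + 1) = ((½)*(⅙)*10)*(15*(1/15) + 1) = 5*(1 + 1)/6 = (⅚)*2 = 5/3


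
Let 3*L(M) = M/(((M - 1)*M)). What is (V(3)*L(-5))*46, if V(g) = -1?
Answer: 23/9 ≈ 2.5556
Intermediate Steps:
L(M) = 1/(3*(-1 + M)) (L(M) = (M/(((M - 1)*M)))/3 = (M/(((-1 + M)*M)))/3 = (M/((M*(-1 + M))))/3 = (M*(1/(M*(-1 + M))))/3 = 1/(3*(-1 + M)))
(V(3)*L(-5))*46 = -1/(3*(-1 - 5))*46 = -1/(3*(-6))*46 = -(-1)/(3*6)*46 = -1*(-1/18)*46 = (1/18)*46 = 23/9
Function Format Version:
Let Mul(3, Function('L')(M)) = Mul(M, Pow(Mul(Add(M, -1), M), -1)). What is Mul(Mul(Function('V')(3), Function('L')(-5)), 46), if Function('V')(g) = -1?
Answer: Rational(23, 9) ≈ 2.5556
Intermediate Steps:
Function('L')(M) = Mul(Rational(1, 3), Pow(Add(-1, M), -1)) (Function('L')(M) = Mul(Rational(1, 3), Mul(M, Pow(Mul(Add(M, -1), M), -1))) = Mul(Rational(1, 3), Mul(M, Pow(Mul(Add(-1, M), M), -1))) = Mul(Rational(1, 3), Mul(M, Pow(Mul(M, Add(-1, M)), -1))) = Mul(Rational(1, 3), Mul(M, Mul(Pow(M, -1), Pow(Add(-1, M), -1)))) = Mul(Rational(1, 3), Pow(Add(-1, M), -1)))
Mul(Mul(Function('V')(3), Function('L')(-5)), 46) = Mul(Mul(-1, Mul(Rational(1, 3), Pow(Add(-1, -5), -1))), 46) = Mul(Mul(-1, Mul(Rational(1, 3), Pow(-6, -1))), 46) = Mul(Mul(-1, Mul(Rational(1, 3), Rational(-1, 6))), 46) = Mul(Mul(-1, Rational(-1, 18)), 46) = Mul(Rational(1, 18), 46) = Rational(23, 9)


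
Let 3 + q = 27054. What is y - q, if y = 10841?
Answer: -16210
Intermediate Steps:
q = 27051 (q = -3 + 27054 = 27051)
y - q = 10841 - 1*27051 = 10841 - 27051 = -16210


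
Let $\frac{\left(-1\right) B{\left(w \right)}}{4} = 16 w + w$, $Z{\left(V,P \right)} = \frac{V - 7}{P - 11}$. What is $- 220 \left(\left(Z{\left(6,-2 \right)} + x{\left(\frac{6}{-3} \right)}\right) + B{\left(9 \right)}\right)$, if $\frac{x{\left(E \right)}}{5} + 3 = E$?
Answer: $\frac{1821600}{13} \approx 1.4012 \cdot 10^{5}$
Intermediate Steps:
$Z{\left(V,P \right)} = \frac{-7 + V}{-11 + P}$
$x{\left(E \right)} = -15 + 5 E$
$B{\left(w \right)} = - 68 w$ ($B{\left(w \right)} = - 4 \left(16 w + w\right) = - 4 \cdot 17 w = - 68 w$)
$- 220 \left(\left(Z{\left(6,-2 \right)} + x{\left(\frac{6}{-3} \right)}\right) + B{\left(9 \right)}\right) = - 220 \left(\left(\frac{-7 + 6}{-11 - 2} - \left(15 - 5 \frac{6}{-3}\right)\right) - 612\right) = - 220 \left(\left(\frac{1}{-13} \left(-1\right) - \left(15 - 5 \cdot 6 \left(- \frac{1}{3}\right)\right)\right) - 612\right) = - 220 \left(\left(\left(- \frac{1}{13}\right) \left(-1\right) + \left(-15 + 5 \left(-2\right)\right)\right) - 612\right) = - 220 \left(\left(\frac{1}{13} - 25\right) - 612\right) = - 220 \left(- \frac{324}{13} - 612\right) = \left(-220\right) \left(- \frac{8280}{13}\right) = \frac{1821600}{13}$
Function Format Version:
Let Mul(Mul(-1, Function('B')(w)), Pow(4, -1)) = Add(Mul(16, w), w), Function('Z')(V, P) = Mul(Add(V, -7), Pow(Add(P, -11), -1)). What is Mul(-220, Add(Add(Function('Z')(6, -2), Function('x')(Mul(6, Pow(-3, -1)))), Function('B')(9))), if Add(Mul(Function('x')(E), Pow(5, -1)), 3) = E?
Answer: Rational(1821600, 13) ≈ 1.4012e+5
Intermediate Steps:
Function('Z')(V, P) = Mul(Pow(Add(-11, P), -1), Add(-7, V)) (Function('Z')(V, P) = Mul(Add(-7, V), Pow(Add(-11, P), -1)) = Mul(Pow(Add(-11, P), -1), Add(-7, V)))
Function('x')(E) = Add(-15, Mul(5, E))
Function('B')(w) = Mul(-68, w) (Function('B')(w) = Mul(-4, Add(Mul(16, w), w)) = Mul(-4, Mul(17, w)) = Mul(-68, w))
Mul(-220, Add(Add(Function('Z')(6, -2), Function('x')(Mul(6, Pow(-3, -1)))), Function('B')(9))) = Mul(-220, Add(Add(Mul(Pow(Add(-11, -2), -1), Add(-7, 6)), Add(-15, Mul(5, Mul(6, Pow(-3, -1))))), Mul(-68, 9))) = Mul(-220, Add(Add(Mul(Pow(-13, -1), -1), Add(-15, Mul(5, Mul(6, Rational(-1, 3))))), -612)) = Mul(-220, Add(Add(Mul(Rational(-1, 13), -1), Add(-15, Mul(5, -2))), -612)) = Mul(-220, Add(Add(Rational(1, 13), Add(-15, -10)), -612)) = Mul(-220, Add(Add(Rational(1, 13), -25), -612)) = Mul(-220, Add(Rational(-324, 13), -612)) = Mul(-220, Rational(-8280, 13)) = Rational(1821600, 13)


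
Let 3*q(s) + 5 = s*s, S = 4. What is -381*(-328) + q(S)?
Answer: 374915/3 ≈ 1.2497e+5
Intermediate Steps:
q(s) = -5/3 + s²/3 (q(s) = -5/3 + (s*s)/3 = -5/3 + s²/3)
-381*(-328) + q(S) = -381*(-328) + (-5/3 + (⅓)*4²) = 124968 + (-5/3 + (⅓)*16) = 124968 + (-5/3 + 16/3) = 124968 + 11/3 = 374915/3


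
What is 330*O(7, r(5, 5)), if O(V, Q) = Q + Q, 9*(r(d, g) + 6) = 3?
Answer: -3740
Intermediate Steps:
r(d, g) = -17/3 (r(d, g) = -6 + (⅑)*3 = -6 + ⅓ = -17/3)
O(V, Q) = 2*Q
330*O(7, r(5, 5)) = 330*(2*(-17/3)) = 330*(-34/3) = -3740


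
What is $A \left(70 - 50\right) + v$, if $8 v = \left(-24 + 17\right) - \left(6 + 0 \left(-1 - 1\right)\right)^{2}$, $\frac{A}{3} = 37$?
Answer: $\frac{17717}{8} \approx 2214.6$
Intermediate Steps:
$A = 111$ ($A = 3 \cdot 37 = 111$)
$v = - \frac{43}{8}$ ($v = \frac{\left(-24 + 17\right) - \left(6 + 0 \left(-1 - 1\right)\right)^{2}}{8} = \frac{-7 - \left(6 + 0 \left(-2\right)\right)^{2}}{8} = \frac{-7 - \left(6 + 0\right)^{2}}{8} = \frac{-7 - 6^{2}}{8} = \frac{-7 - 36}{8} = \frac{1}{8} \left(-43\right) = - \frac{43}{8} \approx -5.375$)
$A \left(70 - 50\right) + v = 111 \left(70 - 50\right) - \frac{43}{8} = 111 \cdot 20 - \frac{43}{8} = 2220 - \frac{43}{8} = \frac{17717}{8}$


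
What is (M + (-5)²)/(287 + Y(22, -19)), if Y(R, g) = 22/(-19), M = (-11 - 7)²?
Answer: 6631/5431 ≈ 1.2210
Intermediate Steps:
M = 324 (M = (-18)² = 324)
Y(R, g) = -22/19 (Y(R, g) = 22*(-1/19) = -22/19)
(M + (-5)²)/(287 + Y(22, -19)) = (324 + (-5)²)/(287 - 22/19) = (324 + 25)/(5431/19) = 349*(19/5431) = 6631/5431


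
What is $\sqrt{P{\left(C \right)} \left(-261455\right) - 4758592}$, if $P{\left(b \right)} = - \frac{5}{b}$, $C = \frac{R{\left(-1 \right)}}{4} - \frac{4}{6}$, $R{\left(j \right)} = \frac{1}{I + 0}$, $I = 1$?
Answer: $2 i \sqrt{1974013} \approx 2810.0 i$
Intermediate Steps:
$R{\left(j \right)} = 1$ ($R{\left(j \right)} = \frac{1}{1 + 0} = 1^{-1} = 1$)
$C = - \frac{5}{12}$ ($C = 1 \cdot \frac{1}{4} - \frac{4}{6} = 1 \cdot \frac{1}{4} - \frac{2}{3} = \frac{1}{4} - \frac{2}{3} = - \frac{5}{12} \approx -0.41667$)
$\sqrt{P{\left(C \right)} \left(-261455\right) - 4758592} = \sqrt{- \frac{5}{- \frac{5}{12}} \left(-261455\right) - 4758592} = \sqrt{\left(-5\right) \left(- \frac{12}{5}\right) \left(-261455\right) - 4758592} = \sqrt{12 \left(-261455\right) - 4758592} = \sqrt{-3137460 - 4758592} = \sqrt{-7896052} = 2 i \sqrt{1974013}$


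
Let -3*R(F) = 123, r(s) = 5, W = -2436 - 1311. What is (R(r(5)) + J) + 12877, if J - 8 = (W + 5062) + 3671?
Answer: 17830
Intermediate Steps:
W = -3747
J = 4994 (J = 8 + ((-3747 + 5062) + 3671) = 8 + (1315 + 3671) = 8 + 4986 = 4994)
R(F) = -41 (R(F) = -⅓*123 = -41)
(R(r(5)) + J) + 12877 = (-41 + 4994) + 12877 = 4953 + 12877 = 17830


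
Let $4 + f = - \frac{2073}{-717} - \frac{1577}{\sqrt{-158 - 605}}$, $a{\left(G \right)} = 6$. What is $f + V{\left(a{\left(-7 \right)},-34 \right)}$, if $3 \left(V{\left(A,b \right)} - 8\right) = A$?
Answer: $\frac{2125}{239} + \frac{1577 i \sqrt{763}}{763} \approx 8.8912 + 57.091 i$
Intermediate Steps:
$V{\left(A,b \right)} = 8 + \frac{A}{3}$
$f = - \frac{265}{239} + \frac{1577 i \sqrt{763}}{763}$ ($f = -4 - \left(- \frac{691}{239} + \frac{1577}{\sqrt{-158 - 605}}\right) = -4 - \left(- \frac{691}{239} + \frac{1577}{\sqrt{-763}}\right) = -4 + \left(\frac{691}{239} - \frac{1577}{i \sqrt{763}}\right) = -4 + \left(\frac{691}{239} - 1577 \left(- \frac{i \sqrt{763}}{763}\right)\right) = -4 + \left(\frac{691}{239} + \frac{1577 i \sqrt{763}}{763}\right) = - \frac{265}{239} + \frac{1577 i \sqrt{763}}{763} \approx -1.1088 + 57.091 i$)
$f + V{\left(a{\left(-7 \right)},-34 \right)} = \left(- \frac{265}{239} + \frac{1577 i \sqrt{763}}{763}\right) + \left(8 + \frac{1}{3} \cdot 6\right) = \left(- \frac{265}{239} + \frac{1577 i \sqrt{763}}{763}\right) + \left(8 + 2\right) = \left(- \frac{265}{239} + \frac{1577 i \sqrt{763}}{763}\right) + 10 = \frac{2125}{239} + \frac{1577 i \sqrt{763}}{763}$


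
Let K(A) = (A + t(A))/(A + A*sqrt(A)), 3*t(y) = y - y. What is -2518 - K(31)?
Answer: -75539/30 - sqrt(31)/30 ≈ -2518.2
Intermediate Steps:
t(y) = 0 (t(y) = (y - y)/3 = (1/3)*0 = 0)
K(A) = A/(A + A**(3/2)) (K(A) = (A + 0)/(A + A*sqrt(A)) = A/(A + A**(3/2)))
-2518 - K(31) = -2518 - 31/(31 + 31**(3/2)) = -2518 - 31/(31 + 31*sqrt(31))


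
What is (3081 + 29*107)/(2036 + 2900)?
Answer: 773/617 ≈ 1.2528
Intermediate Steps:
(3081 + 29*107)/(2036 + 2900) = (3081 + 3103)/4936 = 6184*(1/4936) = 773/617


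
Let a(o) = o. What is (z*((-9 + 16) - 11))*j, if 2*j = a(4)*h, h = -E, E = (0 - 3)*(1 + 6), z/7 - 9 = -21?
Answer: 14112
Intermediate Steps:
z = -84 (z = 63 + 7*(-21) = 63 - 147 = -84)
E = -21 (E = -3*7 = -21)
h = 21 (h = -1*(-21) = 21)
j = 42 (j = (4*21)/2 = (½)*84 = 42)
(z*((-9 + 16) - 11))*j = -84*((-9 + 16) - 11)*42 = -84*(7 - 11)*42 = -84*(-4)*42 = 336*42 = 14112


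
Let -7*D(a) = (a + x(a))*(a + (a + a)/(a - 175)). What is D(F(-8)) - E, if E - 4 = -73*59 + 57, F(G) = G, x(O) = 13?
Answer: 5446366/1281 ≈ 4251.6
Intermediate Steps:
D(a) = -(13 + a)*(a + 2*a/(-175 + a))/7 (D(a) = -(a + 13)*(a + (a + a)/(a - 175))/7 = -(13 + a)*(a + (2*a)/(-175 + a))/7 = -(13 + a)*(a + 2*a/(-175 + a))/7)
E = -4246 (E = 4 + (-73*59 + 57) = 4 + (-4307 + 57) = 4 - 4250 = -4246)
D(F(-8)) - E = (⅐)*(-8)*(2249 - 1*(-8)² + 160*(-8))/(-175 - 8) - 1*(-4246) = (⅐)*(-8)*(2249 - 1*64 - 1280)/(-183) + 4246 = (⅐)*(-8)*(-1/183)*(2249 - 64 - 1280) + 4246 = (⅐)*(-8)*(-1/183)*905 + 4246 = 7240/1281 + 4246 = 5446366/1281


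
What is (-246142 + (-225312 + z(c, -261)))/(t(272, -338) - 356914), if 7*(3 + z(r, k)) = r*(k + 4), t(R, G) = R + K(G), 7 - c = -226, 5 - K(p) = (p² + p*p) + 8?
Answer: 3360080/4095931 ≈ 0.82035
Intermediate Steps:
K(p) = -3 - 2*p² (K(p) = 5 - ((p² + p*p) + 8) = 5 - ((p² + p²) + 8) = 5 - (2*p² + 8) = 5 - (8 + 2*p²) = 5 + (-8 - 2*p²) = -3 - 2*p²)
c = 233 (c = 7 - 1*(-226) = 7 + 226 = 233)
t(R, G) = -3 + R - 2*G² (t(R, G) = R + (-3 - 2*G²) = -3 + R - 2*G²)
z(r, k) = -3 + r*(4 + k)/7 (z(r, k) = -3 + (r*(k + 4))/7 = -3 + (r*(4 + k))/7 = -3 + r*(4 + k)/7)
(-246142 + (-225312 + z(c, -261)))/(t(272, -338) - 356914) = (-246142 + (-225312 + (-3 + (4/7)*233 + (⅐)*(-261)*233)))/((-3 + 272 - 2*(-338)²) - 356914) = (-246142 + (-225312 + (-3 + 932/7 - 60813/7)))/((-3 + 272 - 2*114244) - 356914) = (-246142 + (-225312 - 59902/7))/((-3 + 272 - 228488) - 356914) = (-246142 - 1637086/7)/(-228219 - 356914) = -3360080/7/(-585133) = -3360080/7*(-1/585133) = 3360080/4095931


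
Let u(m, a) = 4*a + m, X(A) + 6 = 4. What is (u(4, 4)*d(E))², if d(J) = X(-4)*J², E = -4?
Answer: 409600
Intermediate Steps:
X(A) = -2 (X(A) = -6 + 4 = -2)
u(m, a) = m + 4*a
d(J) = -2*J²
(u(4, 4)*d(E))² = ((4 + 4*4)*(-2*(-4)²))² = ((4 + 16)*(-2*16))² = (20*(-32))² = (-640)² = 409600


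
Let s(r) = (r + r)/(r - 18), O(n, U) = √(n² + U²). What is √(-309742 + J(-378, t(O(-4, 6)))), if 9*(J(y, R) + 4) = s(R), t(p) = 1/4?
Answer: 4*I*√878304151/213 ≈ 556.55*I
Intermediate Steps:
O(n, U) = √(U² + n²)
t(p) = ¼
s(r) = 2*r/(-18 + r) (s(r) = (2*r)/(-18 + r) = 2*r/(-18 + r))
J(y, R) = -4 + 2*R/(9*(-18 + R)) (J(y, R) = -4 + (2*R/(-18 + R))/9 = -4 + 2*R/(9*(-18 + R)))
√(-309742 + J(-378, t(O(-4, 6)))) = √(-309742 + 2*(324 - 17*¼)/(9*(-18 + ¼))) = √(-309742 + 2*(324 - 17/4)/(9*(-71/4))) = √(-309742 + (2/9)*(-4/71)*(1279/4)) = √(-309742 - 2558/639) = √(-197927696/639) = 4*I*√878304151/213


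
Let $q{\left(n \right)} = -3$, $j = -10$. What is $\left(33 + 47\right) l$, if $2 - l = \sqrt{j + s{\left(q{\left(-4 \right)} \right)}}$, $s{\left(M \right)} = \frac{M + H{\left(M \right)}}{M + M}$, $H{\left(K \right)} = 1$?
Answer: $160 - \frac{80 i \sqrt{87}}{3} \approx 160.0 - 248.73 i$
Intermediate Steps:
$s{\left(M \right)} = \frac{1 + M}{2 M}$ ($s{\left(M \right)} = \frac{M + 1}{M + M} = \frac{1 + M}{2 M}$)
$l = 2 - \frac{i \sqrt{87}}{3}$ ($l = 2 - \sqrt{-10 + \frac{1 - 3}{2 \left(-3\right)}} = 2 - \sqrt{-10 + \frac{1}{2} \left(- \frac{1}{3}\right) \left(-2\right)} = 2 - \sqrt{-10 + \frac{1}{3}} = 2 - \sqrt{- \frac{29}{3}} = 2 - \frac{i \sqrt{87}}{3} \approx 2.0 - 3.1091 i$)
$\left(33 + 47\right) l = \left(33 + 47\right) \left(2 - \frac{i \sqrt{87}}{3}\right) = 80 \left(2 - \frac{i \sqrt{87}}{3}\right) = 160 - \frac{80 i \sqrt{87}}{3}$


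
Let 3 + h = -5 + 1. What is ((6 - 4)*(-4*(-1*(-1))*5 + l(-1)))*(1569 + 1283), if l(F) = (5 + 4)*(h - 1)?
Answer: -524768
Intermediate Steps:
h = -7 (h = -3 + (-5 + 1) = -3 - 4 = -7)
l(F) = -72 (l(F) = (5 + 4)*(-7 - 1) = 9*(-8) = -72)
((6 - 4)*(-4*(-1*(-1))*5 + l(-1)))*(1569 + 1283) = ((6 - 4)*(-4*(-1*(-1))*5 - 72))*(1569 + 1283) = (2*(-4*5 - 72))*2852 = (2*(-20 - 72))*2852 = (2*(-92))*2852 = -184*2852 = -524768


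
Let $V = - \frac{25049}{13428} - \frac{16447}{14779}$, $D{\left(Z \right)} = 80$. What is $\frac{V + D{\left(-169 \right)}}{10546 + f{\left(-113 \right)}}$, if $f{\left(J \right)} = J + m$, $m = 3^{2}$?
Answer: $\frac{15285143473}{2072240086104} \approx 0.0073761$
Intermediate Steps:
$m = 9$
$f{\left(J \right)} = 9 + J$ ($f{\left(J \right)} = J + 9 = 9 + J$)
$V = - \frac{591049487}{198452412}$ ($V = \left(-25049\right) \frac{1}{13428} - \frac{16447}{14779} = - \frac{25049}{13428} - \frac{16447}{14779} = - \frac{591049487}{198452412} \approx -2.9783$)
$\frac{V + D{\left(-169 \right)}}{10546 + f{\left(-113 \right)}} = \frac{- \frac{591049487}{198452412} + 80}{10546 + \left(9 - 113\right)} = \frac{15285143473}{198452412 \left(10546 - 104\right)} = \frac{15285143473}{198452412 \cdot 10442} = \frac{15285143473}{198452412} \cdot \frac{1}{10442} = \frac{15285143473}{2072240086104}$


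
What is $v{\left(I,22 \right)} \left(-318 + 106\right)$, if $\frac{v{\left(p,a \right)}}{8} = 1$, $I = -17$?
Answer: $-1696$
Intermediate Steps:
$v{\left(p,a \right)} = 8$ ($v{\left(p,a \right)} = 8 \cdot 1 = 8$)
$v{\left(I,22 \right)} \left(-318 + 106\right) = 8 \left(-318 + 106\right) = 8 \left(-212\right) = -1696$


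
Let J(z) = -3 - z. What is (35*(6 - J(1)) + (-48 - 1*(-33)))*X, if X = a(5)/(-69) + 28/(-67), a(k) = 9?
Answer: -4225/23 ≈ -183.70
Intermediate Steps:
X = -845/1541 (X = 9/(-69) + 28/(-67) = 9*(-1/69) + 28*(-1/67) = -3/23 - 28/67 = -845/1541 ≈ -0.54835)
(35*(6 - J(1)) + (-48 - 1*(-33)))*X = (35*(6 - (-3 - 1*1)) + (-48 - 1*(-33)))*(-845/1541) = (35*(6 - (-3 - 1)) + (-48 + 33))*(-845/1541) = (35*(6 - 1*(-4)) - 15)*(-845/1541) = (35*(6 + 4) - 15)*(-845/1541) = (35*10 - 15)*(-845/1541) = (350 - 15)*(-845/1541) = 335*(-845/1541) = -4225/23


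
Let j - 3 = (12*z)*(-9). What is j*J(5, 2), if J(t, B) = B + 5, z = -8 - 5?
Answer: 9849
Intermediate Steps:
z = -13
J(t, B) = 5 + B
j = 1407 (j = 3 + (12*(-13))*(-9) = 3 - 156*(-9) = 3 + 1404 = 1407)
j*J(5, 2) = 1407*(5 + 2) = 1407*7 = 9849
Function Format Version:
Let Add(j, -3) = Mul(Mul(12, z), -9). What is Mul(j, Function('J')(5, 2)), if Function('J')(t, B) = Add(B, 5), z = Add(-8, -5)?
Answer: 9849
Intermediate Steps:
z = -13
Function('J')(t, B) = Add(5, B)
j = 1407 (j = Add(3, Mul(Mul(12, -13), -9)) = Add(3, Mul(-156, -9)) = Add(3, 1404) = 1407)
Mul(j, Function('J')(5, 2)) = Mul(1407, Add(5, 2)) = Mul(1407, 7) = 9849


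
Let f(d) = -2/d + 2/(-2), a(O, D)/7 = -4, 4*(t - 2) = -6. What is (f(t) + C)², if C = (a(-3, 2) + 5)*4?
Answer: 9409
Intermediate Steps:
t = ½ (t = 2 + (¼)*(-6) = 2 - 3/2 = ½ ≈ 0.50000)
a(O, D) = -28 (a(O, D) = 7*(-4) = -28)
C = -92 (C = (-28 + 5)*4 = -23*4 = -92)
f(d) = -1 - 2/d (f(d) = -2/d + 2*(-½) = -2/d - 1 = -1 - 2/d)
(f(t) + C)² = ((-2 - 1*½)/(½) - 92)² = (2*(-2 - ½) - 92)² = (2*(-5/2) - 92)² = (-5 - 92)² = (-97)² = 9409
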